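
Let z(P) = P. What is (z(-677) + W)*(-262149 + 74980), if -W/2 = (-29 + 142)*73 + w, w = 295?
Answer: 3325057285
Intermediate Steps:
W = -17088 (W = -2*((-29 + 142)*73 + 295) = -2*(113*73 + 295) = -2*(8249 + 295) = -2*8544 = -17088)
(z(-677) + W)*(-262149 + 74980) = (-677 - 17088)*(-262149 + 74980) = -17765*(-187169) = 3325057285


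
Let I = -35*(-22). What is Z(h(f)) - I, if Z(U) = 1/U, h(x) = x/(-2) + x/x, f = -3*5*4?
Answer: -23869/31 ≈ -769.97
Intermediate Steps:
f = -60 (f = -15*4 = -60)
I = 770
h(x) = 1 - x/2 (h(x) = x*(-½) + 1 = -x/2 + 1 = 1 - x/2)
Z(h(f)) - I = 1/(1 - ½*(-60)) - 1*770 = 1/(1 + 30) - 770 = 1/31 - 770 = -23869/31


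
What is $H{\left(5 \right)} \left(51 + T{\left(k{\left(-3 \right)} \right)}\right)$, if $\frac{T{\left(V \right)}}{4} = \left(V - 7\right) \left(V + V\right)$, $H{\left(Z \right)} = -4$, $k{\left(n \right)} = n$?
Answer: $-1164$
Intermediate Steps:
$T{\left(V \right)} = 8 V \left(-7 + V\right)$ ($T{\left(V \right)} = 4 \left(V - 7\right) \left(V + V\right) = 4 \left(-7 + V\right) 2 V = 4 \cdot 2 V \left(-7 + V\right) = 8 V \left(-7 + V\right)$)
$H{\left(5 \right)} \left(51 + T{\left(k{\left(-3 \right)} \right)}\right) = - 4 \left(51 + 8 \left(-3\right) \left(-7 - 3\right)\right) = - 4 \left(51 + 8 \left(-3\right) \left(-10\right)\right) = - 4 \left(51 + 240\right) = \left(-4\right) 291 = -1164$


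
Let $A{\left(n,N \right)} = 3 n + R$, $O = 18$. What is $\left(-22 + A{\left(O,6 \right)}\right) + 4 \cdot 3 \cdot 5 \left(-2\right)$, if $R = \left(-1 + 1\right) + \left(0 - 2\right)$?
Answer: $-90$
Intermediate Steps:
$R = -2$ ($R = 0 - 2 = -2$)
$A{\left(n,N \right)} = -2 + 3 n$ ($A{\left(n,N \right)} = 3 n - 2 = -2 + 3 n$)
$\left(-22 + A{\left(O,6 \right)}\right) + 4 \cdot 3 \cdot 5 \left(-2\right) = \left(-22 + \left(-2 + 3 \cdot 18\right)\right) + 4 \cdot 3 \cdot 5 \left(-2\right) = \left(-22 + \left(-2 + 54\right)\right) + 4 \cdot 15 \left(-2\right) = \left(-22 + 52\right) + 60 \left(-2\right) = 30 - 120 = -90$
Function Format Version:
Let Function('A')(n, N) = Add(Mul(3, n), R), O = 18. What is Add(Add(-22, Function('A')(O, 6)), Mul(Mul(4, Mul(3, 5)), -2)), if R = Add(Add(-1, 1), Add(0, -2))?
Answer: -90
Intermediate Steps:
R = -2 (R = Add(0, -2) = -2)
Function('A')(n, N) = Add(-2, Mul(3, n)) (Function('A')(n, N) = Add(Mul(3, n), -2) = Add(-2, Mul(3, n)))
Add(Add(-22, Function('A')(O, 6)), Mul(Mul(4, Mul(3, 5)), -2)) = Add(Add(-22, Add(-2, Mul(3, 18))), Mul(Mul(4, Mul(3, 5)), -2)) = Add(Add(-22, Add(-2, 54)), Mul(Mul(4, 15), -2)) = Add(Add(-22, 52), Mul(60, -2)) = Add(30, -120) = -90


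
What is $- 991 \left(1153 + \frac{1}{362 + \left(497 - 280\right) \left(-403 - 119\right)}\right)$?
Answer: $- \frac{129015847185}{112912} \approx -1.1426 \cdot 10^{6}$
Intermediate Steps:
$- 991 \left(1153 + \frac{1}{362 + \left(497 - 280\right) \left(-403 - 119\right)}\right) = - 991 \left(1153 + \frac{1}{362 + 217 \left(-522\right)}\right) = - 991 \left(1153 + \frac{1}{362 - 113274}\right) = - 991 \left(1153 + \frac{1}{-112912}\right) = - 991 \left(1153 - \frac{1}{112912}\right) = \left(-991\right) \frac{130187535}{112912} = - \frac{129015847185}{112912}$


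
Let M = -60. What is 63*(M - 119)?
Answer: -11277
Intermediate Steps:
63*(M - 119) = 63*(-60 - 119) = 63*(-179) = -11277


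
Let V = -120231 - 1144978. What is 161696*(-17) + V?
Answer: -4014041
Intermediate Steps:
V = -1265209
161696*(-17) + V = 161696*(-17) - 1265209 = -2748832 - 1265209 = -4014041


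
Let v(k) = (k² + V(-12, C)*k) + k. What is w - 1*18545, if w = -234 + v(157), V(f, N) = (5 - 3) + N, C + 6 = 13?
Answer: 7440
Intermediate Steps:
C = 7 (C = -6 + 13 = 7)
V(f, N) = 2 + N
v(k) = k² + 10*k (v(k) = (k² + (2 + 7)*k) + k = (k² + 9*k) + k = k² + 10*k)
w = 25985 (w = -234 + 157*(10 + 157) = -234 + 157*167 = -234 + 26219 = 25985)
w - 1*18545 = 25985 - 1*18545 = 25985 - 18545 = 7440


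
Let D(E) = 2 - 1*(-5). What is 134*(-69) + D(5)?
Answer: -9239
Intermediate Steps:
D(E) = 7 (D(E) = 2 + 5 = 7)
134*(-69) + D(5) = 134*(-69) + 7 = -9246 + 7 = -9239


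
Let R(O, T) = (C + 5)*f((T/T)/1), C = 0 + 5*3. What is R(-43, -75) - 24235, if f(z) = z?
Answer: -24215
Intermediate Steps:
C = 15 (C = 0 + 15 = 15)
R(O, T) = 20 (R(O, T) = (15 + 5)*((T/T)/1) = 20*(1*1) = 20*1 = 20)
R(-43, -75) - 24235 = 20 - 24235 = -24215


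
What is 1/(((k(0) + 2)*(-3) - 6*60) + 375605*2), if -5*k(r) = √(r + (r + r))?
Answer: 1/750844 ≈ 1.3318e-6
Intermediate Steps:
k(r) = -√3*√r/5 (k(r) = -√(r + (r + r))/5 = -√(r + 2*r)/5 = -√3*√r/5)
1/(((k(0) + 2)*(-3) - 6*60) + 375605*2) = 1/(((-√3*√0/5 + 2)*(-3) - 6*60) + 375605*2) = 1/(((-⅕*√3*0 + 2)*(-3) - 360) + 751210) = 1/(((0 + 2)*(-3) - 360) + 751210) = 1/((2*(-3) - 360) + 751210) = 1/((-6 - 360) + 751210) = 1/(-366 + 751210) = 1/750844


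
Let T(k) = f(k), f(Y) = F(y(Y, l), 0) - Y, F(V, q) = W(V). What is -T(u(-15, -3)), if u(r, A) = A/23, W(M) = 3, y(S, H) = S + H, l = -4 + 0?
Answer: -72/23 ≈ -3.1304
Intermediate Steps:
l = -4
y(S, H) = H + S
F(V, q) = 3
f(Y) = 3 - Y
u(r, A) = A/23 (u(r, A) = A*(1/23) = A/23)
T(k) = 3 - k
-T(u(-15, -3)) = -(3 - (-3)/23) = -(3 - 1*(-3/23)) = -(3 + 3/23) = -1*72/23 = -72/23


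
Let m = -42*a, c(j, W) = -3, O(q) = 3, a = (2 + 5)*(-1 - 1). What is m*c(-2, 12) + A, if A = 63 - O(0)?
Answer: -1704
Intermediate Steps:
a = -14 (a = 7*(-2) = -14)
m = 588 (m = -42*(-14) = 588)
A = 60 (A = 63 - 1*3 = 63 - 3 = 60)
m*c(-2, 12) + A = 588*(-3) + 60 = -1764 + 60 = -1704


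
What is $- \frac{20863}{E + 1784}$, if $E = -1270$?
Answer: $- \frac{20863}{514} \approx -40.589$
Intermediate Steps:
$- \frac{20863}{E + 1784} = - \frac{20863}{-1270 + 1784} = - \frac{20863}{514}$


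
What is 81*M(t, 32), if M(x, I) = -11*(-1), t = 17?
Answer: 891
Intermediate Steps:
M(x, I) = 11
81*M(t, 32) = 81*11 = 891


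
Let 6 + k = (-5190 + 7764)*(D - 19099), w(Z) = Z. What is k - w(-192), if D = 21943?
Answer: 7320642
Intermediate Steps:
k = 7320450 (k = -6 + (-5190 + 7764)*(21943 - 19099) = -6 + 2574*2844 = -6 + 7320456 = 7320450)
k - w(-192) = 7320450 - 1*(-192) = 7320450 + 192 = 7320642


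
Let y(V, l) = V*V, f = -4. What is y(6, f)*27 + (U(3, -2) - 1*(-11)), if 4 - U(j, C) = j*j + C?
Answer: 980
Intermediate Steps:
y(V, l) = V²
U(j, C) = 4 - C - j² (U(j, C) = 4 - (j*j + C) = 4 - (j² + C) = 4 - (C + j²) = 4 + (-C - j²) = 4 - C - j²)
y(6, f)*27 + (U(3, -2) - 1*(-11)) = 6²*27 + ((4 - 1*(-2) - 1*3²) - 1*(-11)) = 36*27 + ((4 + 2 - 1*9) + 11) = 972 + ((4 + 2 - 9) + 11) = 972 + (-3 + 11) = 972 + 8 = 980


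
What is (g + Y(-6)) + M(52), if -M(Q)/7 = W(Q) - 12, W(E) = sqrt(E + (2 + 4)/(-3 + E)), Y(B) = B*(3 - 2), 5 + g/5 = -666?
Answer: -3277 - sqrt(2554) ≈ -3327.5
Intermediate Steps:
g = -3355 (g = -25 + 5*(-666) = -25 - 3330 = -3355)
Y(B) = B (Y(B) = B*1 = B)
W(E) = sqrt(E + 6/(-3 + E))
M(Q) = 84 - 7*sqrt((6 + Q*(-3 + Q))/(-3 + Q)) (M(Q) = -7*(sqrt((6 + Q*(-3 + Q))/(-3 + Q)) - 12) = -7*(-12 + sqrt((6 + Q*(-3 + Q))/(-3 + Q))) = 84 - 7*sqrt((6 + Q*(-3 + Q))/(-3 + Q)))
(g + Y(-6)) + M(52) = (-3355 - 6) + (84 - 7*sqrt(6 + 52*(-3 + 52))/sqrt(-3 + 52)) = -3361 + (84 - 7*sqrt(6 + 52*49)/7) = -3361 + (84 - 7*sqrt(6 + 2548)/7) = -3361 + (84 - 7*sqrt(2554)/7) = -3361 + (84 - sqrt(2554)) = -3277 - sqrt(2554)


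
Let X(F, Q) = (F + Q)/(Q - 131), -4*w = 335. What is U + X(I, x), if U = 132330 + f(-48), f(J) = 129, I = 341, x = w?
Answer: 113781252/859 ≈ 1.3246e+5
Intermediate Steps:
w = -335/4 (w = -¼*335 = -335/4 ≈ -83.750)
x = -335/4 ≈ -83.750
X(F, Q) = (F + Q)/(-131 + Q)
U = 132459 (U = 132330 + 129 = 132459)
U + X(I, x) = 132459 + (341 - 335/4)/(-131 - 335/4) = 132459 + (1029/4)/(-859/4) = 132459 - 4/859*1029/4 = 132459 - 1029/859 = 113781252/859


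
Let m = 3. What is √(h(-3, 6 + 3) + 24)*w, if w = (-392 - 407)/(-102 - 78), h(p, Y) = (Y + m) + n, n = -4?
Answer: 799*√2/45 ≈ 25.110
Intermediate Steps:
h(p, Y) = -1 + Y (h(p, Y) = (Y + 3) - 4 = (3 + Y) - 4 = -1 + Y)
w = 799/180 (w = -799/(-180) = -799*(-1/180) = 799/180 ≈ 4.4389)
√(h(-3, 6 + 3) + 24)*w = √((-1 + (6 + 3)) + 24)*(799/180) = √((-1 + 9) + 24)*(799/180) = √(8 + 24)*(799/180) = √32*(799/180) = (4*√2)*(799/180) = 799*√2/45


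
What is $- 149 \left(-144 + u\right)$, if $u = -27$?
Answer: $25479$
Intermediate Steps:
$- 149 \left(-144 + u\right) = - 149 \left(-144 - 27\right) = \left(-149\right) \left(-171\right) = 25479$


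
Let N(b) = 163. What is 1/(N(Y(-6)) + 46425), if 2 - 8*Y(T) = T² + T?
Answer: 1/46588 ≈ 2.1465e-5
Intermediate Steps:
Y(T) = ¼ - T/8 - T²/8 (Y(T) = ¼ - (T² + T)/8 = ¼ - (T + T²)/8 = ¼ + (-T/8 - T²/8) = ¼ - T/8 - T²/8)
1/(N(Y(-6)) + 46425) = 1/(163 + 46425) = 1/46588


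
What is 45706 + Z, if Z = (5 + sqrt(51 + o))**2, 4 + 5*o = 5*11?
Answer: 228961/5 + 6*sqrt(170) ≈ 45870.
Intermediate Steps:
o = 51/5 (o = -4/5 + (5*11)/5 = -4/5 + (1/5)*55 = -4/5 + 11 = 51/5 ≈ 10.200)
Z = (5 + 3*sqrt(170)/5)**2 (Z = (5 + sqrt(51 + 51/5))**2 = (5 + sqrt(306/5))**2 = (5 + 3*sqrt(170)/5)**2 ≈ 164.43)
45706 + Z = 45706 + (431/5 + 6*sqrt(170)) = 228961/5 + 6*sqrt(170)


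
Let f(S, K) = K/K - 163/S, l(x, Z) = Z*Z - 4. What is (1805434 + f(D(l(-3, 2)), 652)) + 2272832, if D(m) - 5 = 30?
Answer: 142739182/35 ≈ 4.0783e+6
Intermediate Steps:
l(x, Z) = -4 + Z² (l(x, Z) = Z² - 4 = -4 + Z²)
D(m) = 35 (D(m) = 5 + 30 = 35)
f(S, K) = 1 - 163/S
(1805434 + f(D(l(-3, 2)), 652)) + 2272832 = (1805434 + (-163 + 35)/35) + 2272832 = (1805434 + (1/35)*(-128)) + 2272832 = (1805434 - 128/35) + 2272832 = 63190062/35 + 2272832 = 142739182/35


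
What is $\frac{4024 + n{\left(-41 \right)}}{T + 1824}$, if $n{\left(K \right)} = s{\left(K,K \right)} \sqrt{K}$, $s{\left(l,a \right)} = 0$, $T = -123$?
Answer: $\frac{4024}{1701} \approx 2.3657$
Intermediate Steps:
$n{\left(K \right)} = 0$ ($n{\left(K \right)} = 0 \sqrt{K} = 0$)
$\frac{4024 + n{\left(-41 \right)}}{T + 1824} = \frac{4024 + 0}{-123 + 1824} = \frac{4024}{1701}$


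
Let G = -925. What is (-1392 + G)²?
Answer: 5368489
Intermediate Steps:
(-1392 + G)² = (-1392 - 925)² = (-2317)² = 5368489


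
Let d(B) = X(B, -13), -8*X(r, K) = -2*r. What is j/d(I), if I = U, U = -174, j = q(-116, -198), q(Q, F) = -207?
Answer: 138/29 ≈ 4.7586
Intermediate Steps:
j = -207
X(r, K) = r/4 (X(r, K) = -(-1)*r/4 = r/4)
I = -174
d(B) = B/4
j/d(I) = -207/((¼)*(-174)) = -207/(-87/2) = -207*(-2/87) = 138/29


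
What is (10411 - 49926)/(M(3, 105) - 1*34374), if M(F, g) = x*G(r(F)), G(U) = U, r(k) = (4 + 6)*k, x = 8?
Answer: 39515/34134 ≈ 1.1576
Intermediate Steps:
r(k) = 10*k
M(F, g) = 80*F (M(F, g) = 8*(10*F) = 80*F)
(10411 - 49926)/(M(3, 105) - 1*34374) = (10411 - 49926)/(80*3 - 1*34374) = -39515/(240 - 34374) = -39515/(-34134) = -39515*(-1/34134) = 39515/34134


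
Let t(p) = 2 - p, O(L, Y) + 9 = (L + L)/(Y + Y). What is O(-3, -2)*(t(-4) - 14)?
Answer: 60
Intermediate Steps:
O(L, Y) = -9 + L/Y (O(L, Y) = -9 + (L + L)/(Y + Y) = -9 + (2*L)/((2*Y)) = -9 + (2*L)*(1/(2*Y)) = -9 + L/Y)
O(-3, -2)*(t(-4) - 14) = (-9 - 3/(-2))*((2 - 1*(-4)) - 14) = (-9 - 3*(-1/2))*((2 + 4) - 14) = (-9 + 3/2)*(6 - 14) = -15/2*(-8) = 60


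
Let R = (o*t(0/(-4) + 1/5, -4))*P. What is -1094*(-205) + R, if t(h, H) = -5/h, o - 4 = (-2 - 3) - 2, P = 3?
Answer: 224495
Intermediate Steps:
o = -3 (o = 4 + ((-2 - 3) - 2) = 4 + (-5 - 2) = 4 - 7 = -3)
R = 225 (R = -(-15)/(0/(-4) + 1/5)*3 = -(-15)/(0*(-¼) + 1*(⅕))*3 = -(-15)/(0 + ⅕)*3 = -(-15)/⅕*3 = -(-15)*5*3 = -3*(-25)*3 = 75*3 = 225)
-1094*(-205) + R = -1094*(-205) + 225 = 224270 + 225 = 224495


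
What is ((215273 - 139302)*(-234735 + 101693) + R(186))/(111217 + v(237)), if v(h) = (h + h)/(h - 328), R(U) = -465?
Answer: -919767416477/10120273 ≈ -90884.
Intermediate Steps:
v(h) = 2*h/(-328 + h) (v(h) = (2*h)/(-328 + h) = 2*h/(-328 + h))
((215273 - 139302)*(-234735 + 101693) + R(186))/(111217 + v(237)) = ((215273 - 139302)*(-234735 + 101693) - 465)/(111217 + 2*237/(-328 + 237)) = (75971*(-133042) - 465)/(111217 + 2*237/(-91)) = (-10107333782 - 465)/(111217 + 2*237*(-1/91)) = -10107334247/(111217 - 474/91) = -10107334247/10120273/91 = -10107334247*91/10120273 = -919767416477/10120273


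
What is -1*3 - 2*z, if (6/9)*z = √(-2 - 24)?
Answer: -3 - 3*I*√26 ≈ -3.0 - 15.297*I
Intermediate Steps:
z = 3*I*√26/2 (z = 3*√(-2 - 24)/2 = 3*√(-26)/2 = 3*(I*√26)/2 = 3*I*√26/2 ≈ 7.6485*I)
-1*3 - 2*z = -1*3 - 3*I*√26 = -3 - 3*I*√26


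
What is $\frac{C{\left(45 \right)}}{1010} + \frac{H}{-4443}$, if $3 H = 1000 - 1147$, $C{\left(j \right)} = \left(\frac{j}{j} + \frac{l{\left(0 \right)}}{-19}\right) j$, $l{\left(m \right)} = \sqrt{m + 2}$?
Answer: $\frac{49885}{897486} - \frac{9 \sqrt{2}}{3838} \approx 0.052267$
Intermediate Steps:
$l{\left(m \right)} = \sqrt{2 + m}$
$C{\left(j \right)} = j \left(1 - \frac{\sqrt{2}}{19}\right)$ ($C{\left(j \right)} = \left(\frac{j}{j} + \frac{\sqrt{2 + 0}}{-19}\right) j = \left(1 + \sqrt{2} \left(- \frac{1}{19}\right)\right) j = \left(1 - \frac{\sqrt{2}}{19}\right) j = j \left(1 - \frac{\sqrt{2}}{19}\right)$)
$H = -49$ ($H = \frac{1000 - 1147}{3} = \frac{1}{3} \left(-147\right) = -49$)
$\frac{C{\left(45 \right)}}{1010} + \frac{H}{-4443} = \frac{\frac{1}{19} \cdot 45 \left(19 - \sqrt{2}\right)}{1010} - \frac{49}{-4443} = \left(45 - \frac{45 \sqrt{2}}{19}\right) \frac{1}{1010} - - \frac{49}{4443} = \left(\frac{9}{202} - \frac{9 \sqrt{2}}{3838}\right) + \frac{49}{4443} = \frac{49885}{897486} - \frac{9 \sqrt{2}}{3838}$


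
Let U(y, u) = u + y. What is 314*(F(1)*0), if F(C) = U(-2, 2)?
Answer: 0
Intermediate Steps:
F(C) = 0 (F(C) = 2 - 2 = 0)
314*(F(1)*0) = 314*(0*0) = 314*0 = 0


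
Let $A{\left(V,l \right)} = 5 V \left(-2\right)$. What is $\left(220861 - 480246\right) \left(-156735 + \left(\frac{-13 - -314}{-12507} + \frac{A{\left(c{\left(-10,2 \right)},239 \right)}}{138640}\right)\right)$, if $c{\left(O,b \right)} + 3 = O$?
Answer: $\frac{7049407390423596905}{173397048} \approx 4.0655 \cdot 10^{10}$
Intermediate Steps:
$c{\left(O,b \right)} = -3 + O$
$A{\left(V,l \right)} = - 10 V$
$\left(220861 - 480246\right) \left(-156735 + \left(\frac{-13 - -314}{-12507} + \frac{A{\left(c{\left(-10,2 \right)},239 \right)}}{138640}\right)\right) = \left(220861 - 480246\right) \left(-156735 + \left(\frac{-13 - -314}{-12507} + \frac{\left(-10\right) \left(-3 - 10\right)}{138640}\right)\right) = - 259385 \left(-156735 + \left(\left(-13 + 314\right) \left(- \frac{1}{12507}\right) + \left(-10\right) \left(-13\right) \frac{1}{138640}\right)\right) = - 259385 \left(-156735 + \left(301 \left(- \frac{1}{12507}\right) + 130 \cdot \frac{1}{138640}\right)\right) = - 259385 \left(-156735 + \left(- \frac{301}{12507} + \frac{13}{13864}\right)\right) = - 259385 \left(-156735 - \frac{4010473}{173397048}\right) = \left(-259385\right) \left(- \frac{27177390328753}{173397048}\right) = \frac{7049407390423596905}{173397048}$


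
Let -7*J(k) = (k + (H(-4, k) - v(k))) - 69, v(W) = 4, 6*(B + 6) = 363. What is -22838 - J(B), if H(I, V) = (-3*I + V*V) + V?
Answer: -627391/28 ≈ -22407.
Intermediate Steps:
B = 109/2 (B = -6 + (⅙)*363 = -6 + 121/2 = 109/2 ≈ 54.500)
H(I, V) = V + V² - 3*I (H(I, V) = (-3*I + V²) + V = (V² - 3*I) + V = V + V² - 3*I)
J(k) = 61/7 - 2*k/7 - k²/7 (J(k) = -((k + ((k + k² - 3*(-4)) - 1*4)) - 69)/7 = -((k + ((k + k² + 12) - 4)) - 69)/7 = -((k + ((12 + k + k²) - 4)) - 69)/7 = -((k + (8 + k + k²)) - 69)/7 = -((8 + k² + 2*k) - 69)/7 = -(-61 + k² + 2*k)/7 = 61/7 - 2*k/7 - k²/7)
-22838 - J(B) = -22838 - (61/7 - 2/7*109/2 - (109/2)²/7) = -22838 - (61/7 - 109/7 - ⅐*11881/4) = -22838 - (61/7 - 109/7 - 11881/28) = -22838 - 1*(-12073/28) = -22838 + 12073/28 = -627391/28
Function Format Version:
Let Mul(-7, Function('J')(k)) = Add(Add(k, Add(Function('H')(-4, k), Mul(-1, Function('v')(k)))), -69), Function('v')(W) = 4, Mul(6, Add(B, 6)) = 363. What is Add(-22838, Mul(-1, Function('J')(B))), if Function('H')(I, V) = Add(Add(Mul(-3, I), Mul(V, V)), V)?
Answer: Rational(-627391, 28) ≈ -22407.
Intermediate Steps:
B = Rational(109, 2) (B = Add(-6, Mul(Rational(1, 6), 363)) = Add(-6, Rational(121, 2)) = Rational(109, 2) ≈ 54.500)
Function('H')(I, V) = Add(V, Pow(V, 2), Mul(-3, I)) (Function('H')(I, V) = Add(Add(Mul(-3, I), Pow(V, 2)), V) = Add(Add(Pow(V, 2), Mul(-3, I)), V) = Add(V, Pow(V, 2), Mul(-3, I)))
Function('J')(k) = Add(Rational(61, 7), Mul(Rational(-2, 7), k), Mul(Rational(-1, 7), Pow(k, 2))) (Function('J')(k) = Mul(Rational(-1, 7), Add(Add(k, Add(Add(k, Pow(k, 2), Mul(-3, -4)), Mul(-1, 4))), -69)) = Mul(Rational(-1, 7), Add(Add(k, Add(Add(k, Pow(k, 2), 12), -4)), -69)) = Mul(Rational(-1, 7), Add(Add(k, Add(Add(12, k, Pow(k, 2)), -4)), -69)) = Mul(Rational(-1, 7), Add(Add(k, Add(8, k, Pow(k, 2))), -69)) = Mul(Rational(-1, 7), Add(Add(8, Pow(k, 2), Mul(2, k)), -69)) = Mul(Rational(-1, 7), Add(-61, Pow(k, 2), Mul(2, k))) = Add(Rational(61, 7), Mul(Rational(-2, 7), k), Mul(Rational(-1, 7), Pow(k, 2))))
Add(-22838, Mul(-1, Function('J')(B))) = Add(-22838, Mul(-1, Add(Rational(61, 7), Mul(Rational(-2, 7), Rational(109, 2)), Mul(Rational(-1, 7), Pow(Rational(109, 2), 2))))) = Add(-22838, Mul(-1, Add(Rational(61, 7), Rational(-109, 7), Mul(Rational(-1, 7), Rational(11881, 4))))) = Add(-22838, Mul(-1, Add(Rational(61, 7), Rational(-109, 7), Rational(-11881, 28)))) = Add(-22838, Mul(-1, Rational(-12073, 28))) = Add(-22838, Rational(12073, 28)) = Rational(-627391, 28)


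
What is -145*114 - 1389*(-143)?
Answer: 182097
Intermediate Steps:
-145*114 - 1389*(-143) = -16530 - 1*(-198627) = -16530 + 198627 = 182097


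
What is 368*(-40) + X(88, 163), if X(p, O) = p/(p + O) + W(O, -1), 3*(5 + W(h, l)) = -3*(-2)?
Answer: -3695385/251 ≈ -14723.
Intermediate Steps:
W(h, l) = -3 (W(h, l) = -5 + (-3*(-2))/3 = -5 + (1/3)*6 = -5 + 2 = -3)
X(p, O) = -3 + p/(O + p) (X(p, O) = p/(p + O) - 3 = p/(O + p) - 3 = -3 + p/(O + p))
368*(-40) + X(88, 163) = 368*(-40) + (-3*163 - 2*88)/(163 + 88) = -14720 + (-489 - 176)/251 = -14720 + (1/251)*(-665) = -14720 - 665/251 = -3695385/251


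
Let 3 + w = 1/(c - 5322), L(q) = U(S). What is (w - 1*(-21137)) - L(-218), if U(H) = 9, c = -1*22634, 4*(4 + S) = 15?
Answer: 590570499/27956 ≈ 21125.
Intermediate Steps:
S = -¼ (S = -4 + (¼)*15 = -4 + 15/4 = -¼ ≈ -0.25000)
c = -22634
L(q) = 9
w = -83869/27956 (w = -3 + 1/(-22634 - 5322) = -3 + 1/(-27956) = -3 - 1/27956 = -83869/27956 ≈ -3.0000)
(w - 1*(-21137)) - L(-218) = (-83869/27956 - 1*(-21137)) - 1*9 = (-83869/27956 + 21137) - 9 = 590822103/27956 - 9 = 590570499/27956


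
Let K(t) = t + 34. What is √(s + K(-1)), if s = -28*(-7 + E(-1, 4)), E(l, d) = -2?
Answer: √285 ≈ 16.882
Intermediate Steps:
K(t) = 34 + t
s = 252 (s = -28*(-7 - 2) = -28*(-9) = 252)
√(s + K(-1)) = √(252 + (34 - 1)) = √(252 + 33) = √285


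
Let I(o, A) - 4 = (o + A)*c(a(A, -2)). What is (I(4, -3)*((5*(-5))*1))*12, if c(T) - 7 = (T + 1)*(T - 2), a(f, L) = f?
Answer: -6300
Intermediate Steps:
c(T) = 7 + (1 + T)*(-2 + T) (c(T) = 7 + (T + 1)*(T - 2) = 7 + (1 + T)*(-2 + T))
I(o, A) = 4 + (A + o)*(5 + A² - A) (I(o, A) = 4 + (o + A)*(5 + A² - A) = 4 + (A + o)*(5 + A² - A))
(I(4, -3)*((5*(-5))*1))*12 = ((4 - 3*(5 + (-3)² - 1*(-3)) + 4*(5 + (-3)² - 1*(-3)))*((5*(-5))*1))*12 = ((4 - 3*(5 + 9 + 3) + 4*(5 + 9 + 3))*(-25*1))*12 = ((4 - 3*17 + 4*17)*(-25))*12 = ((4 - 51 + 68)*(-25))*12 = (21*(-25))*12 = -525*12 = -6300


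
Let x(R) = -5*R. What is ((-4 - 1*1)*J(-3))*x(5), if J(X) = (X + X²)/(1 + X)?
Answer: -375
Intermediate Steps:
J(X) = (X + X²)/(1 + X)
((-4 - 1*1)*J(-3))*x(5) = ((-4 - 1*1)*(-3))*(-5*5) = ((-4 - 1)*(-3))*(-25) = -5*(-3)*(-25) = 15*(-25) = -375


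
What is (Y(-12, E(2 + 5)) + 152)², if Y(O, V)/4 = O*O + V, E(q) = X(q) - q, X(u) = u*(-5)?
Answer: 313600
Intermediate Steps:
X(u) = -5*u
E(q) = -6*q (E(q) = -5*q - q = -6*q)
Y(O, V) = 4*V + 4*O² (Y(O, V) = 4*(O*O + V) = 4*(O² + V) = 4*(V + O²) = 4*V + 4*O²)
(Y(-12, E(2 + 5)) + 152)² = ((4*(-6*(2 + 5)) + 4*(-12)²) + 152)² = ((4*(-6*7) + 4*144) + 152)² = ((4*(-42) + 576) + 152)² = ((-168 + 576) + 152)² = (408 + 152)² = 560² = 313600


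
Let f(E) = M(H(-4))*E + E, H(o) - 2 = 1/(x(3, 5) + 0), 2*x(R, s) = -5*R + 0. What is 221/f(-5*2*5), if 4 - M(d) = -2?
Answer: -221/350 ≈ -0.63143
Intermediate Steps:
x(R, s) = -5*R/2 (x(R, s) = (-5*R + 0)/2 = (-5*R)/2 = -5*R/2)
H(o) = 28/15 (H(o) = 2 + 1/(-5/2*3 + 0) = 2 + 1/(-15/2 + 0) = 2 + 1/(-15/2) = 2 - 2/15 = 28/15)
M(d) = 6 (M(d) = 4 - 1*(-2) = 4 + 2 = 6)
f(E) = 7*E (f(E) = 6*E + E = 7*E)
221/f(-5*2*5) = 221/((7*(-5*2*5))) = 221/((7*(-10*5))) = 221/((7*(-50))) = 221/(-350) = 221*(-1/350) = -221/350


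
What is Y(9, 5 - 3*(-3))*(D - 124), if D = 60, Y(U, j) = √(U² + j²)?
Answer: -64*√277 ≈ -1065.2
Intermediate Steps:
Y(9, 5 - 3*(-3))*(D - 124) = √(9² + (5 - 3*(-3))²)*(60 - 124) = √(81 + (5 + 9)²)*(-64) = √(81 + 14²)*(-64) = √(81 + 196)*(-64) = √277*(-64) = -64*√277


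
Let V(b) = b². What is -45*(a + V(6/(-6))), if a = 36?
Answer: -1665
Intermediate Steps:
-45*(a + V(6/(-6))) = -45*(36 + (6/(-6))²) = -45*(36 + (6*(-⅙))²) = -45*(36 + (-1)²) = -45*(36 + 1) = -45*37 = -1665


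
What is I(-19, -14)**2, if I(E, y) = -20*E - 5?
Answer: 140625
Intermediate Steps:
I(E, y) = -5 - 20*E
I(-19, -14)**2 = (-5 - 20*(-19))**2 = (-5 + 380)**2 = 375**2 = 140625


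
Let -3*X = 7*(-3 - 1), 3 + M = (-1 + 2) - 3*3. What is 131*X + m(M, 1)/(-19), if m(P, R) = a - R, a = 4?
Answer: 69683/57 ≈ 1222.5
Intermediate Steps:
M = -11 (M = -3 + ((-1 + 2) - 3*3) = -3 + (1 - 9) = -3 - 8 = -11)
m(P, R) = 4 - R
X = 28/3 (X = -7*(-3 - 1)/3 = -7*(-4)/3 = -1/3*(-28) = 28/3 ≈ 9.3333)
131*X + m(M, 1)/(-19) = 131*(28/3) + (4 - 1*1)/(-19) = 3668/3 + (4 - 1)*(-1/19) = 3668/3 + 3*(-1/19) = 3668/3 - 3/19 = 69683/57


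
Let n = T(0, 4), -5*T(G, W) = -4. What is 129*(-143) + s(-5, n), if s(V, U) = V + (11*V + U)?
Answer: -92531/5 ≈ -18506.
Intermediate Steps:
T(G, W) = ⅘ (T(G, W) = -⅕*(-4) = ⅘)
n = ⅘ ≈ 0.80000
s(V, U) = U + 12*V (s(V, U) = V + (U + 11*V) = U + 12*V)
129*(-143) + s(-5, n) = 129*(-143) + (⅘ + 12*(-5)) = -18447 + (⅘ - 60) = -18447 - 296/5 = -92531/5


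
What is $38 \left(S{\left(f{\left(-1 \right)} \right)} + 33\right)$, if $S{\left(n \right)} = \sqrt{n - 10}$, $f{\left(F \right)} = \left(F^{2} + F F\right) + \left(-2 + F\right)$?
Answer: $1254 + 38 i \sqrt{11} \approx 1254.0 + 126.03 i$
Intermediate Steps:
$f{\left(F \right)} = -2 + F + 2 F^{2}$ ($f{\left(F \right)} = \left(F^{2} + F^{2}\right) + \left(-2 + F\right) = 2 F^{2} + \left(-2 + F\right) = -2 + F + 2 F^{2}$)
$S{\left(n \right)} = \sqrt{-10 + n}$
$38 \left(S{\left(f{\left(-1 \right)} \right)} + 33\right) = 38 \left(\sqrt{-10 - \left(3 - 2\right)} + 33\right) = 38 \left(\sqrt{-10 - 1} + 33\right) = 38 \left(\sqrt{-11} + 33\right) = 38 \left(i \sqrt{11} + 33\right) = 38 \left(33 + i \sqrt{11}\right) = 1254 + 38 i \sqrt{11}$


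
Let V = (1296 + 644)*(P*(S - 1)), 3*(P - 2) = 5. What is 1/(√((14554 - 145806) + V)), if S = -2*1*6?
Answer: -I*√503382/335588 ≈ -0.0021142*I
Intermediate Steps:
P = 11/3 (P = 2 + (⅓)*5 = 2 + 5/3 = 11/3 ≈ 3.6667)
S = -12 (S = -2*6 = -12)
V = -277420/3 (V = (1296 + 644)*(11*(-12 - 1)/3) = 1940*((11/3)*(-13)) = 1940*(-143/3) = -277420/3 ≈ -92473.)
1/(√((14554 - 145806) + V)) = 1/(√((14554 - 145806) - 277420/3)) = 1/(√(-131252 - 277420/3)) = 1/(√(-671176/3)) = 1/(2*I*√503382/3) = -I*√503382/335588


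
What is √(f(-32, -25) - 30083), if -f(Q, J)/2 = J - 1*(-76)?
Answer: I*√30185 ≈ 173.74*I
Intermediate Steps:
f(Q, J) = -152 - 2*J (f(Q, J) = -2*(J - 1*(-76)) = -2*(J + 76) = -2*(76 + J) = -152 - 2*J)
√(f(-32, -25) - 30083) = √((-152 - 2*(-25)) - 30083) = √((-152 + 50) - 30083) = √(-102 - 30083) = √(-30185) = I*√30185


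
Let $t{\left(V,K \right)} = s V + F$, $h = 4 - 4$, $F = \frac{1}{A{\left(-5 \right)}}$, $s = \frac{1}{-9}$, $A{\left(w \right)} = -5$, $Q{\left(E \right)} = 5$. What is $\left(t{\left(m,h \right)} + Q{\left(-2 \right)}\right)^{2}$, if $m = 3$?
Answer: $\frac{4489}{225} \approx 19.951$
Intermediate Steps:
$s = - \frac{1}{9} \approx -0.11111$
$F = - \frac{1}{5}$ ($F = \frac{1}{-5} = - \frac{1}{5} \approx -0.2$)
$h = 0$
$t{\left(V,K \right)} = - \frac{1}{5} - \frac{V}{9}$ ($t{\left(V,K \right)} = - \frac{V}{9} - \frac{1}{5} = - \frac{1}{5} - \frac{V}{9}$)
$\left(t{\left(m,h \right)} + Q{\left(-2 \right)}\right)^{2} = \left(\left(- \frac{1}{5} - \frac{1}{3}\right) + 5\right)^{2} = \left(- \frac{8}{15} + 5\right)^{2} = \left(\frac{67}{15}\right)^{2} = \frac{4489}{225}$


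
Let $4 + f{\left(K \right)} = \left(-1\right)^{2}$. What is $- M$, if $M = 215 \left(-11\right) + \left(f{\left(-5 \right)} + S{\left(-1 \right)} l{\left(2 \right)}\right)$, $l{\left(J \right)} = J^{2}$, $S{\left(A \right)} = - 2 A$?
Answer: $2360$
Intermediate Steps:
$f{\left(K \right)} = -3$ ($f{\left(K \right)} = -4 + \left(-1\right)^{2} = -4 + 1 = -3$)
$M = -2360$ ($M = 215 \left(-11\right) - \left(3 - \left(-2\right) \left(-1\right) 2^{2}\right) = -2365 + \left(-3 + 2 \cdot 4\right) = -2365 + \left(-3 + 8\right) = -2365 + 5 = -2360$)
$- M = \left(-1\right) \left(-2360\right) = 2360$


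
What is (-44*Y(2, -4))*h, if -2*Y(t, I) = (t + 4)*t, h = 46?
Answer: 12144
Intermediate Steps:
Y(t, I) = -t*(4 + t)/2 (Y(t, I) = -(t + 4)*t/2 = -(4 + t)*t/2 = -t*(4 + t)/2)
(-44*Y(2, -4))*h = -(-22)*2*(4 + 2)*46 = -(-22)*2*6*46 = -44*(-6)*46 = 264*46 = 12144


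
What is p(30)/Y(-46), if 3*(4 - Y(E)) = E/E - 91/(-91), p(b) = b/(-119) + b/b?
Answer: 267/1190 ≈ 0.22437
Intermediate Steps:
p(b) = 1 - b/119 (p(b) = b*(-1/119) + 1 = -b/119 + 1 = 1 - b/119)
Y(E) = 10/3 (Y(E) = 4 - (E/E - 91/(-91))/3 = 4 - (1 - 91*(-1/91))/3 = 4 - (1 + 1)/3 = 4 - 1/3*2 = 4 - 2/3 = 10/3)
p(30)/Y(-46) = (1 - 1/119*30)/(10/3) = (1 - 30/119)*(3/10) = (89/119)*(3/10) = 267/1190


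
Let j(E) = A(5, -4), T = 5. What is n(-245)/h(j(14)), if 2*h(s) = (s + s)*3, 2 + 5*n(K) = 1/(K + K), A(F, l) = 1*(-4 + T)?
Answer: -327/2450 ≈ -0.13347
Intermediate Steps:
A(F, l) = 1 (A(F, l) = 1*(-4 + 5) = 1*1 = 1)
j(E) = 1
n(K) = -2/5 + 1/(10*K) (n(K) = -2/5 + 1/(5*(K + K)) = -2/5 + 1/(5*((2*K))) = -2/5 + (1/(2*K))/5 = -2/5 + 1/(10*K))
h(s) = 3*s (h(s) = ((s + s)*3)/2 = ((2*s)*3)/2 = (6*s)/2 = 3*s)
n(-245)/h(j(14)) = ((1/10)*(1 - 4*(-245))/(-245))/((3*1)) = ((1/10)*(-1/245)*(1 + 980))/3 = ((1/10)*(-1/245)*981)*(1/3) = -981/2450*1/3 = -327/2450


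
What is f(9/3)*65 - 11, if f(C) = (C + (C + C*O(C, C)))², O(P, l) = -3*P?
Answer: 28654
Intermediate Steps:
f(C) = (-3*C² + 2*C)² (f(C) = (C + (C + C*(-3*C)))² = (C + (C - 3*C²))² = (-3*C² + 2*C)²)
f(9/3)*65 - 11 = ((9/3)²*(-2 + 3*(9/3))²)*65 - 11 = ((9*(⅓))²*(-2 + 3*(9*(⅓)))²)*65 - 11 = (3²*(-2 + 3*3)²)*65 - 11 = (9*(-2 + 9)²)*65 - 11 = (9*7²)*65 - 11 = (9*49)*65 - 11 = 441*65 - 11 = 28665 - 11 = 28654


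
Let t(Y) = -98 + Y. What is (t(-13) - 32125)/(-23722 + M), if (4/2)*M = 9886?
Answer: 32236/18779 ≈ 1.7166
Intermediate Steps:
M = 4943 (M = (½)*9886 = 4943)
(t(-13) - 32125)/(-23722 + M) = ((-98 - 13) - 32125)/(-23722 + 4943) = (-111 - 32125)/(-18779) = -32236*(-1/18779) = 32236/18779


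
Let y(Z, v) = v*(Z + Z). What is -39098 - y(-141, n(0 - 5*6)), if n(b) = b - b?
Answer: -39098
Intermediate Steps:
n(b) = 0
y(Z, v) = 2*Z*v (y(Z, v) = v*(2*Z) = 2*Z*v)
-39098 - y(-141, n(0 - 5*6)) = -39098 - 2*(-141)*0 = -39098 - 1*0 = -39098 + 0 = -39098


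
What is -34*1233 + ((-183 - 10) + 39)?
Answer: -42076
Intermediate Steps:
-34*1233 + ((-183 - 10) + 39) = -41922 + (-193 + 39) = -41922 - 154 = -42076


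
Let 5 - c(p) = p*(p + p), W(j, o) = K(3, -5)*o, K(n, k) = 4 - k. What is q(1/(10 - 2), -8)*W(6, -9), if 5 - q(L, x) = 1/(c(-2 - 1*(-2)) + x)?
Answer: -432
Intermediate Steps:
W(j, o) = 9*o (W(j, o) = (4 - 1*(-5))*o = (4 + 5)*o = 9*o)
c(p) = 5 - 2*p**2 (c(p) = 5 - p*(p + p) = 5 - p*2*p = 5 - 2*p**2)
q(L, x) = 5 - 1/(5 + x) (q(L, x) = 5 - 1/((5 - 2*(-2 - 1*(-2))**2) + x) = 5 - 1/((5 - 2*(-2 + 2)**2) + x) = 5 - 1/((5 - 2*0**2) + x) = 5 - 1/((5 - 2*0) + x) = 5 - 1/((5 + 0) + x) = 5 - 1/(5 + x))
q(1/(10 - 2), -8)*W(6, -9) = ((24 + 5*(-8))/(5 - 8))*(9*(-9)) = ((24 - 40)/(-3))*(-81) = -1/3*(-16)*(-81) = (16/3)*(-81) = -432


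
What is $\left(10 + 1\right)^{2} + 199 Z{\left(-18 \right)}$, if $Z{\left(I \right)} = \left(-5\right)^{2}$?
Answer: $5096$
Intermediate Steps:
$Z{\left(I \right)} = 25$
$\left(10 + 1\right)^{2} + 199 Z{\left(-18 \right)} = \left(10 + 1\right)^{2} + 199 \cdot 25 = 11^{2} + 4975 = 121 + 4975 = 5096$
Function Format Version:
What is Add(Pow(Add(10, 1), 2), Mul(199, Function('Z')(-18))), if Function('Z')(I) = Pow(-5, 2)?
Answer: 5096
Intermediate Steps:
Function('Z')(I) = 25
Add(Pow(Add(10, 1), 2), Mul(199, Function('Z')(-18))) = Add(Pow(Add(10, 1), 2), Mul(199, 25)) = Add(Pow(11, 2), 4975) = Add(121, 4975) = 5096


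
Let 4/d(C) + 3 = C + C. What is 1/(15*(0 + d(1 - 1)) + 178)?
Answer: 1/158 ≈ 0.0063291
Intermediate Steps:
d(C) = 4/(-3 + 2*C) (d(C) = 4/(-3 + (C + C)) = 4/(-3 + 2*C))
1/(15*(0 + d(1 - 1)) + 178) = 1/(15*(0 + 4/(-3 + 2*(1 - 1))) + 178) = 1/(15*(0 + 4/(-3 + 2*0)) + 178) = 1/(15*(0 + 4/(-3 + 0)) + 178) = 1/(15*(0 + 4/(-3)) + 178) = 1/(15*(0 + 4*(-⅓)) + 178) = 1/(15*(0 - 4/3) + 178) = 1/(15*(-4/3) + 178) = 1/(-20 + 178) = 1/158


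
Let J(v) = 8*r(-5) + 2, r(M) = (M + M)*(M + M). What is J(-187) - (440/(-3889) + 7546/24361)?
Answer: 75962795504/94739929 ≈ 801.80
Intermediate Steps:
r(M) = 4*M**2 (r(M) = (2*M)*(2*M) = 4*M**2)
J(v) = 802 (J(v) = 8*(4*(-5)**2) + 2 = 8*(4*25) + 2 = 8*100 + 2 = 800 + 2 = 802)
J(-187) - (440/(-3889) + 7546/24361) = 802 - (440/(-3889) + 7546/24361) = 802 - (440*(-1/3889) + 7546*(1/24361)) = 802 - (-440/3889 + 7546/24361) = 802 - 1*18627554/94739929 = 802 - 18627554/94739929 = 75962795504/94739929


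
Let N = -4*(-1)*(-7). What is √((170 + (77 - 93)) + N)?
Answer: 3*√14 ≈ 11.225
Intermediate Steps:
N = -28 (N = 4*(-7) = -28)
√((170 + (77 - 93)) + N) = √((170 + (77 - 93)) - 28) = √((170 - 16) - 28) = √(154 - 28) = √126 = 3*√14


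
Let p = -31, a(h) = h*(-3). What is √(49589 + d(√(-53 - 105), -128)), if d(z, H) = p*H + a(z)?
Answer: √(53557 - 3*I*√158) ≈ 231.42 - 0.0815*I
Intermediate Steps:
a(h) = -3*h
d(z, H) = -31*H - 3*z
√(49589 + d(√(-53 - 105), -128)) = √(49589 + (-31*(-128) - 3*√(-53 - 105))) = √(49589 + (3968 - 3*I*√158)) = √(53557 - 3*I*√158)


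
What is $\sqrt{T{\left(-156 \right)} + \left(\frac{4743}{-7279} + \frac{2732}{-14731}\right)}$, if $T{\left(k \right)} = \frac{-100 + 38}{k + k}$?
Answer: $\frac{i \sqrt{44652972476376156867}}{8363702022} \approx 0.79896 i$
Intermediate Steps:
$T{\left(k \right)} = - \frac{31}{k}$ ($T{\left(k \right)} = - \frac{62}{2 k} = - 62 \frac{1}{2 k} = - \frac{31}{k}$)
$\sqrt{T{\left(-156 \right)} + \left(\frac{4743}{-7279} + \frac{2732}{-14731}\right)} = \sqrt{- \frac{31}{-156} + \left(\frac{4743}{-7279} + \frac{2732}{-14731}\right)} = \sqrt{\left(-31\right) \left(- \frac{1}{156}\right) + \left(4743 \left(- \frac{1}{7279}\right) + 2732 \left(- \frac{1}{14731}\right)\right)} = \sqrt{\frac{31}{156} - \frac{89755361}{107226949}} = \sqrt{- \frac{10677800897}{16727404044}} = \frac{i \sqrt{44652972476376156867}}{8363702022}$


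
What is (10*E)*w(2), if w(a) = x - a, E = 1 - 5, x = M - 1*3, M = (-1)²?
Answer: 160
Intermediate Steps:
M = 1
x = -2 (x = 1 - 1*3 = 1 - 3 = -2)
E = -4
w(a) = -2 - a
(10*E)*w(2) = (10*(-4))*(-2 - 1*2) = -40*(-2 - 2) = -40*(-4) = 160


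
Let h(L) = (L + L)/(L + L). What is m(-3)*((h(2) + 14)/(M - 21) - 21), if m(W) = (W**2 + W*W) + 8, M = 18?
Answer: -676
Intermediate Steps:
m(W) = 8 + 2*W**2 (m(W) = (W**2 + W**2) + 8 = 2*W**2 + 8 = 8 + 2*W**2)
h(L) = 1 (h(L) = (2*L)/((2*L)) = (2*L)*(1/(2*L)) = 1)
m(-3)*((h(2) + 14)/(M - 21) - 21) = (8 + 2*(-3)**2)*((1 + 14)/(18 - 21) - 21) = (8 + 2*9)*(15/(-3) - 21) = (8 + 18)*(15*(-1/3) - 21) = 26*(-5 - 21) = 26*(-26) = -676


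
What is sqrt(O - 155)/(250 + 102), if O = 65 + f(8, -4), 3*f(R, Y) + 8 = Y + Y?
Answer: I*sqrt(858)/1056 ≈ 0.027738*I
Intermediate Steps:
f(R, Y) = -8/3 + 2*Y/3 (f(R, Y) = -8/3 + (Y + Y)/3 = -8/3 + (2*Y)/3 = -8/3 + 2*Y/3)
O = 179/3 (O = 65 + (-8/3 + (2/3)*(-4)) = 65 + (-8/3 - 8/3) = 65 - 16/3 = 179/3 ≈ 59.667)
sqrt(O - 155)/(250 + 102) = sqrt(179/3 - 155)/(250 + 102) = sqrt(-286/3)/352 = (I*sqrt(858)/3)/352 = I*sqrt(858)/1056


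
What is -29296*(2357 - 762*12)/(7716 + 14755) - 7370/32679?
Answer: 6497463748138/734329809 ≈ 8848.2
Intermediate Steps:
-29296*(2357 - 762*12)/(7716 + 14755) - 7370/32679 = -29296/(22471/(2357 - 9144)) - 7370*1/32679 = -29296/(22471/(-6787)) - 7370/32679 = -29296/(22471*(-1/6787)) - 7370/32679 = -29296/(-22471/6787) - 7370/32679 = -29296*(-6787/22471) - 7370/32679 = 198831952/22471 - 7370/32679 = 6497463748138/734329809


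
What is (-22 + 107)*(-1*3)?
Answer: -255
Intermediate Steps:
(-22 + 107)*(-1*3) = 85*(-3) = -255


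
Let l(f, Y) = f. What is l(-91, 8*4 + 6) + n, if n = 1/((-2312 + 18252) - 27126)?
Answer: -1017927/11186 ≈ -91.000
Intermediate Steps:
n = -1/11186 (n = 1/(15940 - 27126) = 1/(-11186) = -1/11186 ≈ -8.9397e-5)
l(-91, 8*4 + 6) + n = -91 - 1/11186 = -1017927/11186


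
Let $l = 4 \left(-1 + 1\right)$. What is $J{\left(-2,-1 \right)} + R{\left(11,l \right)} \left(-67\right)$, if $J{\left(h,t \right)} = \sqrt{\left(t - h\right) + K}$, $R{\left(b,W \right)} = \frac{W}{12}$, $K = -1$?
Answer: $0$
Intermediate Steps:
$l = 0$ ($l = 4 \cdot 0 = 0$)
$R{\left(b,W \right)} = \frac{W}{12}$ ($R{\left(b,W \right)} = W \frac{1}{12} = \frac{W}{12}$)
$J{\left(h,t \right)} = \sqrt{-1 + t - h}$ ($J{\left(h,t \right)} = \sqrt{\left(t - h\right) - 1} = \sqrt{-1 + t - h}$)
$J{\left(-2,-1 \right)} + R{\left(11,l \right)} \left(-67\right) = \sqrt{-1 - 1 - -2} + \frac{1}{12} \cdot 0 \left(-67\right) = \sqrt{-1 - 1 + 2} + 0 \left(-67\right) = \sqrt{0} + 0 = 0 + 0 = 0$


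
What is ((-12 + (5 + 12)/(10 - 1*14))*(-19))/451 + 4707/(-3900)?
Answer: -76561/146575 ≈ -0.52233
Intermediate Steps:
((-12 + (5 + 12)/(10 - 1*14))*(-19))/451 + 4707/(-3900) = ((-12 + 17/(10 - 14))*(-19))*(1/451) + 4707*(-1/3900) = ((-12 + 17/(-4))*(-19))*(1/451) - 1569/1300 = ((-12 + 17*(-¼))*(-19))*(1/451) - 1569/1300 = ((-12 - 17/4)*(-19))*(1/451) - 1569/1300 = -65/4*(-19)*(1/451) - 1569/1300 = (1235/4)*(1/451) - 1569/1300 = 1235/1804 - 1569/1300 = -76561/146575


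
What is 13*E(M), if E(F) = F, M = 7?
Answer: 91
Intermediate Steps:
13*E(M) = 13*7 = 91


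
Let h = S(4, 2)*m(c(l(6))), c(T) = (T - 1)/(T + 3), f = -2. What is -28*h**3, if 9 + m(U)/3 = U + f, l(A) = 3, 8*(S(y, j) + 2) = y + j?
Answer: -1792000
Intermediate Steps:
S(y, j) = -2 + j/8 + y/8 (S(y, j) = -2 + (y + j)/8 = -2 + (j + y)/8 = -2 + (j/8 + y/8) = -2 + j/8 + y/8)
c(T) = (-1 + T)/(3 + T)
m(U) = -33 + 3*U (m(U) = -27 + 3*(U - 2) = -27 + 3*(-2 + U) = -27 + (-6 + 3*U) = -33 + 3*U)
h = 40 (h = (-2 + (1/8)*2 + (1/8)*4)*(-33 + 3*((-1 + 3)/(3 + 3))) = (-2 + 1/4 + 1/2)*(-33 + 3*(2/6)) = -5*(-33 + 3*((1/6)*2))/4 = -5*(-33 + 3*(1/3))/4 = -5*(-33 + 1)/4 = -5/4*(-32) = 40)
-28*h**3 = -28*40**3 = -28*64000 = -1792000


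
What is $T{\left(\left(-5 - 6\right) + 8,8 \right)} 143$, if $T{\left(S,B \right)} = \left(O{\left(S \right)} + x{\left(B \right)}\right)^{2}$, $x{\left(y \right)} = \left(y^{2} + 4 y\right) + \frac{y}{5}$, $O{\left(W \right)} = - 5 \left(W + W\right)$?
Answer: $\frac{58207292}{25} \approx 2.3283 \cdot 10^{6}$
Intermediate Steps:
$O{\left(W \right)} = - 10 W$ ($O{\left(W \right)} = - 5 \cdot 2 W = - 10 W$)
$x{\left(y \right)} = y^{2} + \frac{21 y}{5}$ ($x{\left(y \right)} = \left(y^{2} + 4 y\right) + y \frac{1}{5} = \left(y^{2} + 4 y\right) + \frac{y}{5} = y^{2} + \frac{21 y}{5}$)
$T{\left(S,B \right)} = \left(- 10 S + \frac{B \left(21 + 5 B\right)}{5}\right)^{2}$
$T{\left(\left(-5 - 6\right) + 8,8 \right)} 143 = \frac{\left(- 50 \left(\left(-5 - 6\right) + 8\right) + 8 \left(21 + 5 \cdot 8\right)\right)^{2}}{25} \cdot 143 = \frac{\left(- 50 \left(-11 + 8\right) + 8 \left(21 + 40\right)\right)^{2}}{25} \cdot 143 = \frac{\left(\left(-50\right) \left(-3\right) + 8 \cdot 61\right)^{2}}{25} \cdot 143 = \frac{\left(150 + 488\right)^{2}}{25} \cdot 143 = \frac{638^{2}}{25} \cdot 143 = \frac{1}{25} \cdot 407044 \cdot 143 = \frac{407044}{25} \cdot 143 = \frac{58207292}{25}$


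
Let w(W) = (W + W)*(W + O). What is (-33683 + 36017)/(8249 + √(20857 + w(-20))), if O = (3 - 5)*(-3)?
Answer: 9626583/34012292 - 12837*√177/34012292 ≈ 0.27801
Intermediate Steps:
O = 6 (O = -2*(-3) = 6)
w(W) = 2*W*(6 + W) (w(W) = (W + W)*(W + 6) = (2*W)*(6 + W) = 2*W*(6 + W))
(-33683 + 36017)/(8249 + √(20857 + w(-20))) = (-33683 + 36017)/(8249 + √(20857 + 2*(-20)*(6 - 20))) = 2334/(8249 + √(20857 + 2*(-20)*(-14))) = 2334/(8249 + √(20857 + 560)) = 2334/(8249 + √21417) = 2334/(8249 + 11*√177)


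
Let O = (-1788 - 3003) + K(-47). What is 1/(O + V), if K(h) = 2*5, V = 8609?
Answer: 1/3828 ≈ 0.00026123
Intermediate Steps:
K(h) = 10
O = -4781 (O = (-1788 - 3003) + 10 = -4791 + 10 = -4781)
1/(O + V) = 1/(-4781 + 8609) = 1/3828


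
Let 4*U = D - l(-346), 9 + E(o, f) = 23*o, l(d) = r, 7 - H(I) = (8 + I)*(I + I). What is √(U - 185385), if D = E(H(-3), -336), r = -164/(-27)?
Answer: I*√59997030/18 ≈ 430.32*I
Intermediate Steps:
r = 164/27 (r = -164*(-1/27) = 164/27 ≈ 6.0741)
H(I) = 7 - 2*I*(8 + I) (H(I) = 7 - (8 + I)*(I + I) = 7 - (8 + I)*2*I = 7 - 2*I*(8 + I))
l(d) = 164/27
E(o, f) = -9 + 23*o
D = 842 (D = -9 + 23*(7 - 16*(-3) - 2*(-3)²) = -9 + 23*(7 + 48 - 2*9) = -9 + 23*(7 + 48 - 18) = -9 + 23*37 = -9 + 851 = 842)
U = 11285/54 (U = (842 - 1*164/27)/4 = (842 - 164/27)/4 = (¼)*(22570/27) = 11285/54 ≈ 208.98)
√(U - 185385) = √(11285/54 - 185385) = √(-9999505/54) = I*√59997030/18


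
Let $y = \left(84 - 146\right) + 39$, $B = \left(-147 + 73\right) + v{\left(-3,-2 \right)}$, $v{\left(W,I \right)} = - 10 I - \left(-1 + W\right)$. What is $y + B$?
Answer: $-73$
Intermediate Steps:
$v{\left(W,I \right)} = 1 - W - 10 I$
$B = -50$ ($B = \left(-147 + 73\right) - -24 = -74 + \left(1 + 3 + 20\right) = -74 + 24 = -50$)
$y = -23$ ($y = -62 + 39 = -23$)
$y + B = -23 - 50 = -73$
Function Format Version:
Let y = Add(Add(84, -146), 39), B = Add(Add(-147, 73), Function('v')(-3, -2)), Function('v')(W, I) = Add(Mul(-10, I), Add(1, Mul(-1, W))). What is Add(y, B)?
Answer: -73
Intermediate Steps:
Function('v')(W, I) = Add(1, Mul(-1, W), Mul(-10, I))
B = -50 (B = Add(Add(-147, 73), Add(1, Mul(-1, -3), Mul(-10, -2))) = Add(-74, Add(1, 3, 20)) = Add(-74, 24) = -50)
y = -23 (y = Add(-62, 39) = -23)
Add(y, B) = Add(-23, -50) = -73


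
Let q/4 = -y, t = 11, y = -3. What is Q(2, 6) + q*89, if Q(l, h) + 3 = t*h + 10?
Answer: 1141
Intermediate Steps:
Q(l, h) = 7 + 11*h (Q(l, h) = -3 + (11*h + 10) = -3 + (10 + 11*h) = 7 + 11*h)
q = 12 (q = 4*(-1*(-3)) = 4*3 = 12)
Q(2, 6) + q*89 = (7 + 11*6) + 12*89 = (7 + 66) + 1068 = 73 + 1068 = 1141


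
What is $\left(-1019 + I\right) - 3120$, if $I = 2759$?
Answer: $-1380$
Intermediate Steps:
$\left(-1019 + I\right) - 3120 = \left(-1019 + 2759\right) - 3120 = 1740 - 3120 = -1380$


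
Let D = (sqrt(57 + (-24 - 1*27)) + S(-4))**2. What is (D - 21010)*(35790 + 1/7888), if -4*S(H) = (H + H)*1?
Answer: -741067742625/986 + 282311521*sqrt(6)/1972 ≈ -7.5124e+8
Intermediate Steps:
S(H) = -H/2 (S(H) = -(H + H)/4 = -2*H/4 = -H/2)
D = (2 + sqrt(6))**2 (D = (sqrt(57 + (-24 - 1*27)) - 1/2*(-4))**2 = (sqrt(57 + (-24 - 27)) + 2)**2 = (sqrt(57 - 51) + 2)**2 = (sqrt(6) + 2)**2 = (2 + sqrt(6))**2 ≈ 19.798)
(D - 21010)*(35790 + 1/7888) = ((2 + sqrt(6))**2 - 21010)*(35790 + 1/7888) = (-21010 + (2 + sqrt(6))**2)*(35790 + 1/7888) = (-21010 + (2 + sqrt(6))**2)*(282311521/7888) = -2965682528105/3944 + 282311521*(2 + sqrt(6))**2/7888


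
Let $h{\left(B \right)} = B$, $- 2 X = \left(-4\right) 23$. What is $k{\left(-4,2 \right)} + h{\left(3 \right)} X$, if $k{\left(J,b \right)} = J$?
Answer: $134$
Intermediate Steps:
$X = 46$ ($X = - \frac{\left(-4\right) 23}{2} = \left(- \frac{1}{2}\right) \left(-92\right) = 46$)
$k{\left(-4,2 \right)} + h{\left(3 \right)} X = -4 + 3 \cdot 46 = -4 + 138 = 134$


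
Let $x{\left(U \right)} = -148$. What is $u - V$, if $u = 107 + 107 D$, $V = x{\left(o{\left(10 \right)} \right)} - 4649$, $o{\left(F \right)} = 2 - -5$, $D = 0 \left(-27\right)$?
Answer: $4904$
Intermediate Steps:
$D = 0$
$o{\left(F \right)} = 7$ ($o{\left(F \right)} = 2 + 5 = 7$)
$V = -4797$ ($V = -148 - 4649 = -4797$)
$u = 107$ ($u = 107 + 107 \cdot 0 = 107 + 0 = 107$)
$u - V = 107 - -4797 = 107 + 4797 = 4904$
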